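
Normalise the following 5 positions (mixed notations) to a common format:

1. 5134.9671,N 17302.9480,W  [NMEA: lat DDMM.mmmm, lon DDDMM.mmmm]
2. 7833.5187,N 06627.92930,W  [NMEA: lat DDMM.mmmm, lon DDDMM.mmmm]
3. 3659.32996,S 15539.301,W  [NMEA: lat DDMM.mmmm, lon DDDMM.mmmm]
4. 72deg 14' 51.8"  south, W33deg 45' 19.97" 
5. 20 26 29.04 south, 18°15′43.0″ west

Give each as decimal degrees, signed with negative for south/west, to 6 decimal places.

Point 1:
  Latitude: degrees = first 2 digits = 51, minutes = 34.9671; 51 + 34.9671/60 = 51.5827850
  N ⇒ keep positive
  Lon: split at 3 digits → 173° and 2.948′; 173 + 2.948/60 = 173.0491333
  W ⇒ negate
Point 2:
  Latitude: split at 2 digits → 78° and 33.5187′; 78 + 33.5187/60 = 78.5586450
  N → positive
  λ: degrees = first 3 digits = 66, minutes = 27.9293; 66 + 27.9293/60 = 66.4654883
  W ⇒ negate
Point 3:
  φ: degrees = first 2 digits = 36, minutes = 59.32996; 36 + 59.32996/60 = 36.9888327
  S ⇒ negate
  λ: split at 3 digits → 155° and 39.301′; 155 + 39.301/60 = 155.6550167
  W → negative
Point 4:
  φ: 72° + 14/60 + 51.8/3600 = 72 + 0.233333 + 0.014389 = 72.2477222
  S ⇒ negate
  λ: 45′ + 19.97″ = 45.33283′; 33 + 45.33283/60 = 33.7555472
  W ⇒ negate
Point 5:
  φ: 20° + 26/60 + 29.04/3600 = 20 + 0.433333 + 0.008067 = 20.4414000
  hemisphere S, so the sign is −
  Longitude: 18° + 15/60 + 43/3600 = 18 + 0.250000 + 0.011944 = 18.2619444
  W → negative

1. 51.582785, -173.049133
2. 78.558645, -66.465488
3. -36.988833, -155.655017
4. -72.247722, -33.755547
5. -20.441400, -18.261944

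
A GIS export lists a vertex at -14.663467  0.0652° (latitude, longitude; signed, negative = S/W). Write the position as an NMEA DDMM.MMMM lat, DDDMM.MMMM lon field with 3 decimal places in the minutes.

Latitude is negative → S; |value| = 14.663467
φ: minutes = (14.663467 − 14) × 60 = 39.80802
Longitude: fractional part 0.065200 → 3.91200 minutes

1439.808,S / 00003.912,E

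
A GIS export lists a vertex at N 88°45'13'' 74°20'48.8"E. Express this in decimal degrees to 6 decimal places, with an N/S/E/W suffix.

Latitude: 45′ + 13″ = 45.21667′; 88 + 45.21667/60 = 88.7536111
Lon: 20′ + 48.8″ = 20.81333′; 74 + 20.81333/60 = 74.3468889

88.753611° N, 74.346889° E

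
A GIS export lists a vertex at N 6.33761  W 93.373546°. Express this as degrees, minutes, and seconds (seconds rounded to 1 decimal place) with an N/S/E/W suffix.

Lat: whole degrees 6; 20.25660′ → 20′ and 15.396″
Lon: 0.373546° → 22.41276′; 0.41276 × 60 = 24.766″

6°20′15.4″ N, 93°22′24.8″ W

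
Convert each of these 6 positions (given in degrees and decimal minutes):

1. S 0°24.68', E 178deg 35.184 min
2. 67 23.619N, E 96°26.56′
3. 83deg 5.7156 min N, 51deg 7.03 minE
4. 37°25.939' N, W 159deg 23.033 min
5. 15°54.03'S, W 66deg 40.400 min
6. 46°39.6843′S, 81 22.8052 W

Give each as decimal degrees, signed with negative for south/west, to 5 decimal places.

1. -0.41133, 178.58640
2. 67.39365, 96.44267
3. 83.09526, 51.11717
4. 37.43232, -159.38388
5. -15.90050, -66.67333
6. -46.66141, -81.38009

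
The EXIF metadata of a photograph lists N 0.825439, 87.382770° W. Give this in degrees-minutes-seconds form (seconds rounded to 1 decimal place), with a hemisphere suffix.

0°49′31.6″ N, 87°22′58.0″ W

Lat: 0.825439° → 49.52634′; 0.52634 × 60 = 31.580″
λ: 0.382770° → 22.96620′; 0.96620 × 60 = 57.972″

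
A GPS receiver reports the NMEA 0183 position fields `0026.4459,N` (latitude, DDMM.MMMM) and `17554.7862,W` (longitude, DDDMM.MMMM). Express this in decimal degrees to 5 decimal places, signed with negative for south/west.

0.44077, -175.91310

Latitude: degrees = first 2 digits = 0, minutes = 26.4459; 0 + 26.4459/60 = 0.440765
N → positive
λ: split at 3 digits → 175° and 54.7862′; 175 + 54.7862/60 = 175.913103
W ⇒ negate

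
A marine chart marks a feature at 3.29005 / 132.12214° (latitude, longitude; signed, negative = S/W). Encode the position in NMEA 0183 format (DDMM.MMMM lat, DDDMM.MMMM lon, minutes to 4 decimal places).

Latitude: minutes = (3.290050 − 3) × 60 = 17.403000
Lon: 132° + 0.122140 × 60 = 132° 7.328400′

0317.4030,N / 13207.3284,E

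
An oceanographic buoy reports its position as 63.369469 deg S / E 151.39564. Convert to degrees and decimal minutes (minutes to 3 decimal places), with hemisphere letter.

63° 22.168′ S, 151° 23.738′ E

Latitude: 63° + 0.369469 × 60 = 63° 22.16814′
Longitude: minutes = (151.395640 − 151) × 60 = 23.73840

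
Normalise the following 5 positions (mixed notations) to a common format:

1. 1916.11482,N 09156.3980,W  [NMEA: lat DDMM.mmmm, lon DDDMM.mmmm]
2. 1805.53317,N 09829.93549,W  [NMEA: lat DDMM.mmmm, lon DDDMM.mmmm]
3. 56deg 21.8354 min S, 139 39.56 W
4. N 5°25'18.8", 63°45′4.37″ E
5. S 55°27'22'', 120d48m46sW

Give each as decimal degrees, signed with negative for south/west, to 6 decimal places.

Point 1:
  Latitude: split at 2 digits → 19° and 16.11482′; 19 + 16.11482/60 = 19.2685803
  N ⇒ keep positive
  λ: degrees = first 3 digits = 91, minutes = 56.398; 91 + 56.398/60 = 91.9399667
  W → negative
Point 2:
  φ: degrees = first 2 digits = 18, minutes = 5.53317; 18 + 5.53317/60 = 18.0922195
  N ⇒ keep positive
  Lon: split at 3 digits → 098° and 29.93549′; 98 + 29.93549/60 = 98.4989248
  W → negative
Point 3:
  Lat: 21.8354′ = 0.363923°; total 56.3639233
  S → negative
  λ: 139 + 39.56/60 = 139.6593333
  W → negative
Point 4:
  Latitude: 25′ + 18.8″ = 25.31333′; 5 + 25.31333/60 = 5.4218889
  N ⇒ keep positive
  Lon: 45′ + 4.37″ = 45.07283′; 63 + 45.07283/60 = 63.7512139
  E ⇒ keep positive
Point 5:
  φ: 27′ + 22″ = 27.36667′; 55 + 27.36667/60 = 55.4561111
  S → negative
  Longitude: 48′ + 46″ = 48.76667′; 120 + 48.76667/60 = 120.8127778
  W ⇒ negate

1. 19.268580, -91.939967
2. 18.092220, -98.498925
3. -56.363923, -139.659333
4. 5.421889, 63.751214
5. -55.456111, -120.812778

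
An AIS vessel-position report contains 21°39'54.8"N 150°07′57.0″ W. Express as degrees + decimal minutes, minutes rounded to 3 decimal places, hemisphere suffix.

21° 39.913′ N, 150° 7.950′ W

φ: 39 + 54.8/60 = 39.91333′
Lon: seconds/60 = 0.95000; minutes = 7 + 0.95000 = 7.95000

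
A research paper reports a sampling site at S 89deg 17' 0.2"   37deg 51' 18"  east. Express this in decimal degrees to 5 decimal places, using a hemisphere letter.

φ: 89 + 17/60 + 0.2/3600 = 89.283389
Longitude: 37° + 51/60 + 18/3600 = 37 + 0.850000 + 0.005000 = 37.855000

89.28339° S, 37.85500° E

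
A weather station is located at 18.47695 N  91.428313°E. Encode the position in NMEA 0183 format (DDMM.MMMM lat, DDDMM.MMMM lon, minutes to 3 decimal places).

Latitude: fractional part 0.476950 → 28.61700 minutes
λ: minutes = (91.428313 − 91) × 60 = 25.69878

1828.617,N / 09125.699,E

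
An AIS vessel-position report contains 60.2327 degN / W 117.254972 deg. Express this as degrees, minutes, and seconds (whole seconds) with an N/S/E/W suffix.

60°13′58″ N, 117°15′18″ W

Lat: whole degrees 60; 13.96200′ → 13′ and 57.72″
Longitude: 0.254972 × 60 = 15.29832′ → 15′, remainder × 60 = 17.90″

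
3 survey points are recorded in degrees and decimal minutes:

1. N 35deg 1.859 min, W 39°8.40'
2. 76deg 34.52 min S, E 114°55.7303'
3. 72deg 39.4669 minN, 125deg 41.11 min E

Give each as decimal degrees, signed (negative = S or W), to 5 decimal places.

Point 1:
  Latitude: 1.859′ = 0.030983°; total 35.030983
  N ⇒ keep positive
  Longitude: 8.4′ = 0.140000°; total 39.140000
  W → negative
Point 2:
  Latitude: 76 + 34.52/60 = 76.575333
  S ⇒ negate
  λ: 55.7303′ = 0.928838°; total 114.928838
  E → positive
Point 3:
  Lat: 72 + 39.4669/60 = 72.657782
  N ⇒ keep positive
  Lon: 125 + 41.11/60 = 125.685167
  E → positive

1. 35.03098, -39.14000
2. -76.57533, 114.92884
3. 72.65778, 125.68517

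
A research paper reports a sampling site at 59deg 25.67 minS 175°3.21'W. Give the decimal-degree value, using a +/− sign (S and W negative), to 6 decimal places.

-59.427833, -175.053500

Latitude: 25.67′ = 0.427833°; total 59.4278333
hemisphere S, so the sign is −
λ: 175 + 3.21/60 = 175.0535000
W → negative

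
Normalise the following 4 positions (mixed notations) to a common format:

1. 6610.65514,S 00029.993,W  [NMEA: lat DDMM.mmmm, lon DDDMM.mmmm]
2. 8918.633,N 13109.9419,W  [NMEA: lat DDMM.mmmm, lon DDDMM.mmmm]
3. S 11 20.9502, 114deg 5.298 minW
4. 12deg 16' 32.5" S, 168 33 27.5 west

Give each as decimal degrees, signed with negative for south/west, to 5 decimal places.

1. -66.17759, -0.49988
2. 89.31055, -131.16570
3. -11.34917, -114.08830
4. -12.27569, -168.55764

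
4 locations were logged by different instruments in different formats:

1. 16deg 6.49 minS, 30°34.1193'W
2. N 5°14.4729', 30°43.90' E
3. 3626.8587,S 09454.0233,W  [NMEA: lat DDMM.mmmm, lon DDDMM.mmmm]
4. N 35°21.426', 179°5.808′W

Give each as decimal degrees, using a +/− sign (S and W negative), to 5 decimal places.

1. -16.10817, -30.56866
2. 5.24122, 30.73167
3. -36.44765, -94.90039
4. 35.35710, -179.09680

Point 1:
  φ: 16 + 6.49/60 = 16.108167
  hemisphere S, so the sign is −
  λ: 30 + 34.1193/60 = 30.568655
  W ⇒ negate
Point 2:
  Latitude: 5 + 14.4729/60 = 5.241215
  N → positive
  Longitude: 30 + 43.9/60 = 30.731667
  E → positive
Point 3:
  Lat: split at 2 digits → 36° and 26.8587′; 36 + 26.8587/60 = 36.447645
  hemisphere S, so the sign is −
  Lon: degrees = first 3 digits = 94, minutes = 54.0233; 94 + 54.0233/60 = 94.900388
  hemisphere W, so the sign is −
Point 4:
  Lat: 35 + 21.426/60 = 35.357100
  N → positive
  Longitude: 179 + 5.808/60 = 179.096800
  hemisphere W, so the sign is −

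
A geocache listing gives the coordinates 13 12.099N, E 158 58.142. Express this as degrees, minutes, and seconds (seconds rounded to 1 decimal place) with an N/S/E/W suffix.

φ: fractional minutes 0.09900 × 60 = 5.940″
Lon: fractional minutes 0.14200 × 60 = 8.520″

13°12′5.9″ N, 158°58′8.5″ E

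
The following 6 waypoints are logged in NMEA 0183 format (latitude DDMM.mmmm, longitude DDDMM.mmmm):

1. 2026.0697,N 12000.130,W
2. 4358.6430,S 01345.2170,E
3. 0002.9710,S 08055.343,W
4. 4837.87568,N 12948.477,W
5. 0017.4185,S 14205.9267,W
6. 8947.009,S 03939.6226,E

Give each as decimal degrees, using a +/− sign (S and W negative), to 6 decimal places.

1. 20.434495, -120.002167
2. -43.977383, 13.753617
3. -0.049517, -80.922383
4. 48.631261, -129.807950
5. -0.290308, -142.098778
6. -89.783483, 39.660377

Point 1:
  Lat: degrees = first 2 digits = 20, minutes = 26.0697; 20 + 26.0697/60 = 20.4344950
  N → positive
  λ: split at 3 digits → 120° and 0.13′; 120 + 0.13/60 = 120.0021667
  W → negative
Point 2:
  φ: degrees = first 2 digits = 43, minutes = 58.643; 43 + 58.643/60 = 43.9773833
  S ⇒ negate
  Longitude: degrees = first 3 digits = 13, minutes = 45.217; 13 + 45.217/60 = 13.7536167
  E → positive
Point 3:
  Latitude: degrees = first 2 digits = 0, minutes = 2.971; 0 + 2.971/60 = 0.0495167
  S ⇒ negate
  Longitude: split at 3 digits → 080° and 55.343′; 80 + 55.343/60 = 80.9223833
  W → negative
Point 4:
  φ: split at 2 digits → 48° and 37.87568′; 48 + 37.87568/60 = 48.6312613
  N ⇒ keep positive
  Lon: split at 3 digits → 129° and 48.477′; 129 + 48.477/60 = 129.8079500
  W ⇒ negate
Point 5:
  φ: degrees = first 2 digits = 0, minutes = 17.4185; 0 + 17.4185/60 = 0.2903083
  S ⇒ negate
  λ: split at 3 digits → 142° and 5.9267′; 142 + 5.9267/60 = 142.0987783
  hemisphere W, so the sign is −
Point 6:
  Latitude: split at 2 digits → 89° and 47.009′; 89 + 47.009/60 = 89.7834833
  S → negative
  Lon: degrees = first 3 digits = 39, minutes = 39.6226; 39 + 39.6226/60 = 39.6603767
  E → positive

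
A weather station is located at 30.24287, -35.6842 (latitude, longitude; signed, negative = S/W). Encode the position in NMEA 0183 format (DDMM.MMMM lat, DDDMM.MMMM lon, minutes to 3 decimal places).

3014.572,N / 03541.052,W

Lat: fractional part 0.242870 → 14.57220 minutes
Longitude is negative → W; |value| = 35.684200
Lon: minutes = (35.684200 − 35) × 60 = 41.05200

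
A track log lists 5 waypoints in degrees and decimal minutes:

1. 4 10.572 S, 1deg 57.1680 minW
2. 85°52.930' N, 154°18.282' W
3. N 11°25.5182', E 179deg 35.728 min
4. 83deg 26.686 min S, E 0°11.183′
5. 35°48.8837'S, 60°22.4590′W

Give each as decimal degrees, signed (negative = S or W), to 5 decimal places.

1. -4.17620, -1.95280
2. 85.88217, -154.30470
3. 11.42530, 179.59547
4. -83.44477, 0.18638
5. -35.81473, -60.37432

Point 1:
  Lat: 4 + 10.572/60 = 4.176200
  S → negative
  λ: 57.168′ = 0.952800°; total 1.952800
  W → negative
Point 2:
  Latitude: 52.93′ = 0.882167°; total 85.882167
  N → positive
  λ: 154 + 18.282/60 = 154.304700
  W ⇒ negate
Point 3:
  Lat: 25.5182′ = 0.425303°; total 11.425303
  N ⇒ keep positive
  Longitude: 35.728′ = 0.595467°; total 179.595467
  E → positive
Point 4:
  Latitude: 83 + 26.686/60 = 83.444767
  S ⇒ negate
  Lon: 11.183′ = 0.186383°; total 0.186383
  E → positive
Point 5:
  Lat: 35 + 48.8837/60 = 35.814728
  S → negative
  Lon: 60 + 22.459/60 = 60.374317
  hemisphere W, so the sign is −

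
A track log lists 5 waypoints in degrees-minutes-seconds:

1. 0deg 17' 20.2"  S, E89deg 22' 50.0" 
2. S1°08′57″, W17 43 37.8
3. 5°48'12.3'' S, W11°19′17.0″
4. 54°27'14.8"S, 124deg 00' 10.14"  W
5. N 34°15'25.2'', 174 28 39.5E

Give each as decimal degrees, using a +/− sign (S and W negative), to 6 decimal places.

Point 1:
  Lat: 0° + 17/60 + 20.2/3600 = 0 + 0.283333 + 0.005611 = 0.2889444
  S → negative
  Longitude: 89° + 22/60 + 50/3600 = 89 + 0.366667 + 0.013889 = 89.3805556
  E ⇒ keep positive
Point 2:
  Lat: 8′ + 57″ = 8.95000′; 1 + 8.95000/60 = 1.1491667
  hemisphere S, so the sign is −
  Longitude: 17° + 43/60 + 37.8/3600 = 17 + 0.716667 + 0.010500 = 17.7271667
  hemisphere W, so the sign is −
Point 3:
  Lat: 48′ + 12.3″ = 48.20500′; 5 + 48.20500/60 = 5.8034167
  S ⇒ negate
  Lon: 11 + 19/60 + 17/3600 = 11.3213889
  W ⇒ negate
Point 4:
  Lat: 54 + 27/60 + 14.8/3600 = 54.4541111
  S → negative
  Lon: 0′ + 10.14″ = 0.16900′; 124 + 0.16900/60 = 124.0028167
  W ⇒ negate
Point 5:
  φ: 34° + 15/60 + 25.2/3600 = 34 + 0.250000 + 0.007000 = 34.2570000
  N → positive
  Longitude: 28′ + 39.5″ = 28.65833′; 174 + 28.65833/60 = 174.4776389
  E → positive

1. -0.288944, 89.380556
2. -1.149167, -17.727167
3. -5.803417, -11.321389
4. -54.454111, -124.002817
5. 34.257000, 174.477639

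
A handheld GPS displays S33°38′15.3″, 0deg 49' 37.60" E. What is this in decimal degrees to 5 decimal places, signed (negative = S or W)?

-33.63758, 0.82711

Lat: 38′ + 15.3″ = 38.25500′; 33 + 38.25500/60 = 33.637583
S ⇒ negate
Longitude: 0 + 49/60 + 37.6/3600 = 0.827111
E ⇒ keep positive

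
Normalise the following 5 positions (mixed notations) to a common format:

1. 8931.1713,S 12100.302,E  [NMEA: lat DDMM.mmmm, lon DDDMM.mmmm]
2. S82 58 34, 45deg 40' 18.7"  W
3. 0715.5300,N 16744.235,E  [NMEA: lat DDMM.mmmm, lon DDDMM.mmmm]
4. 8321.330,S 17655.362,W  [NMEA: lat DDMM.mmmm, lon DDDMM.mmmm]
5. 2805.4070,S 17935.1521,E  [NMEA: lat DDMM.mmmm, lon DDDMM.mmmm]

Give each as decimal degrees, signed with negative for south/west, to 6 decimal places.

1. -89.519522, 121.005033
2. -82.976111, -45.671861
3. 7.258833, 167.737250
4. -83.355500, -176.922700
5. -28.090117, 179.585868

Point 1:
  φ: degrees = first 2 digits = 89, minutes = 31.1713; 89 + 31.1713/60 = 89.5195217
  hemisphere S, so the sign is −
  Longitude: split at 3 digits → 121° and 0.302′; 121 + 0.302/60 = 121.0050333
  E → positive
Point 2:
  Latitude: 82 + 58/60 + 34/3600 = 82.9761111
  S ⇒ negate
  Lon: 45 + 40/60 + 18.7/3600 = 45.6718611
  hemisphere W, so the sign is −
Point 3:
  Latitude: degrees = first 2 digits = 7, minutes = 15.53; 7 + 15.53/60 = 7.2588333
  N → positive
  Longitude: split at 3 digits → 167° and 44.235′; 167 + 44.235/60 = 167.7372500
  E → positive
Point 4:
  φ: split at 2 digits → 83° and 21.33′; 83 + 21.33/60 = 83.3555000
  S → negative
  λ: split at 3 digits → 176° and 55.362′; 176 + 55.362/60 = 176.9227000
  W ⇒ negate
Point 5:
  Latitude: split at 2 digits → 28° and 5.407′; 28 + 5.407/60 = 28.0901167
  S ⇒ negate
  Longitude: split at 3 digits → 179° and 35.1521′; 179 + 35.1521/60 = 179.5858683
  E → positive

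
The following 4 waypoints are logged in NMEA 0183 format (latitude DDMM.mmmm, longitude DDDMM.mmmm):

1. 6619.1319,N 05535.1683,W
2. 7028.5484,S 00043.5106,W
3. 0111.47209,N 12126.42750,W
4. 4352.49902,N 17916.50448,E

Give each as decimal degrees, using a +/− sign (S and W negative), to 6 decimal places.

1. 66.318865, -55.586138
2. -70.475807, -0.725177
3. 1.191202, -121.440458
4. 43.874984, 179.275075

Point 1:
  Lat: degrees = first 2 digits = 66, minutes = 19.1319; 66 + 19.1319/60 = 66.3188650
  N → positive
  Longitude: split at 3 digits → 055° and 35.1683′; 55 + 35.1683/60 = 55.5861383
  W ⇒ negate
Point 2:
  Lat: degrees = first 2 digits = 70, minutes = 28.5484; 70 + 28.5484/60 = 70.4758067
  S → negative
  λ: split at 3 digits → 000° and 43.5106′; 0 + 43.5106/60 = 0.7251767
  hemisphere W, so the sign is −
Point 3:
  Lat: split at 2 digits → 01° and 11.47209′; 1 + 11.47209/60 = 1.1912015
  N → positive
  Lon: degrees = first 3 digits = 121, minutes = 26.4275; 121 + 26.4275/60 = 121.4404583
  hemisphere W, so the sign is −
Point 4:
  Lat: degrees = first 2 digits = 43, minutes = 52.49902; 43 + 52.49902/60 = 43.8749837
  N ⇒ keep positive
  Lon: split at 3 digits → 179° and 16.50448′; 179 + 16.50448/60 = 179.2750747
  E ⇒ keep positive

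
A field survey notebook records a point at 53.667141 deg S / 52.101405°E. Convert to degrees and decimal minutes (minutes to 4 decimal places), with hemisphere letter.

53° 40.0285′ S, 52° 6.0843′ E

φ: fractional part 0.667141 → 40.028460 minutes
Longitude: minutes = (52.101405 − 52) × 60 = 6.084300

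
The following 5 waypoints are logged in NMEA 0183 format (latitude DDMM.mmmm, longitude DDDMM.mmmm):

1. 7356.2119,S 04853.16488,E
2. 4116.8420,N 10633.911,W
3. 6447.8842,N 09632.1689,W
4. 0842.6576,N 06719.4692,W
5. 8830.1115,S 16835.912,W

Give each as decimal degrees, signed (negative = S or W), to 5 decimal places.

1. -73.93687, 48.88608
2. 41.28070, -106.56518
3. 64.79807, -96.53615
4. 8.71096, -67.32449
5. -88.50186, -168.59853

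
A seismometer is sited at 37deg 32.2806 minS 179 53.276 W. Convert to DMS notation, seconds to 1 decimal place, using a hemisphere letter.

37°32′16.8″ S, 179°53′16.6″ W

Lat: fractional minutes 0.28060 × 60 = 16.836″
λ: fractional minutes 0.27600 × 60 = 16.560″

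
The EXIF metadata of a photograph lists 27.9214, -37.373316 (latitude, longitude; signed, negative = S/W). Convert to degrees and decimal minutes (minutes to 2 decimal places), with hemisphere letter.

φ: minutes = (27.921400 − 27) × 60 = 55.2840
Longitude is negative → W; |value| = 37.373316
Longitude: 37° + 0.373316 × 60 = 37° 22.3990′

27° 55.28′ N, 37° 22.40′ W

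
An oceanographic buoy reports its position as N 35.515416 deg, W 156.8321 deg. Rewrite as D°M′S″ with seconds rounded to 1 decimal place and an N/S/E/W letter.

Lat: 0.515416 × 60 = 30.92496′ → 30′, remainder × 60 = 55.498″
Longitude: 0.832100° → 49.92600′; 0.92600 × 60 = 55.560″

35°30′55.5″ N, 156°49′55.6″ W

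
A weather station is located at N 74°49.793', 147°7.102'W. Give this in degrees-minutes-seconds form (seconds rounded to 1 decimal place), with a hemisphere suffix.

74°49′47.6″ N, 147°07′6.1″ W

Lat: 49.79300′ → 49′ and 0.79300 × 60 = 47.580″
Lon: fractional minutes 0.10200 × 60 = 6.120″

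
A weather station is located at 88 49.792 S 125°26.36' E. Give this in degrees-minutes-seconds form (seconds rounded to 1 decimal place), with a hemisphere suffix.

88°49′47.5″ S, 125°26′21.6″ E

Latitude: fractional minutes 0.79200 × 60 = 47.520″
Lon: fractional minutes 0.36000 × 60 = 21.600″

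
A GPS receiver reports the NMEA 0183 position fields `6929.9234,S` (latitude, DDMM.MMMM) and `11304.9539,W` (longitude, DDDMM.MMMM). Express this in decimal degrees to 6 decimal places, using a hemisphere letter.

Latitude: degrees = first 2 digits = 69, minutes = 29.9234; 69 + 29.9234/60 = 69.4987233
Lon: split at 3 digits → 113° and 4.9539′; 113 + 4.9539/60 = 113.0825650

69.498723° S, 113.082565° W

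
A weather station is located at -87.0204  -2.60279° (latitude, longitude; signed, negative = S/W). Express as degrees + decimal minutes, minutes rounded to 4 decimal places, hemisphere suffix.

87° 1.2240′ S, 2° 36.1674′ W

Latitude is negative → S; |value| = 87.020400
Latitude: fractional part 0.020400 → 1.224000 minutes
Longitude is negative → W; |value| = 2.602790
λ: minutes = (2.602790 − 2) × 60 = 36.167400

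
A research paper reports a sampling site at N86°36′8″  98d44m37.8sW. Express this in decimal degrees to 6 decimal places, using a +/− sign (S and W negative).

86.602222, -98.743833

φ: 86 + 36/60 + 8/3600 = 86.6022222
N ⇒ keep positive
Longitude: 98° + 44/60 + 37.8/3600 = 98 + 0.733333 + 0.010500 = 98.7438333
hemisphere W, so the sign is −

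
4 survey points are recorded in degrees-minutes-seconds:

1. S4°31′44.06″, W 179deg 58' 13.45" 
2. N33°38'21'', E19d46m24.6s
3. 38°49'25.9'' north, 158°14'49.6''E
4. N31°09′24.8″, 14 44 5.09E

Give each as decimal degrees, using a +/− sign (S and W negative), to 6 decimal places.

Point 1:
  Lat: 4° + 31/60 + 44.06/3600 = 4 + 0.516667 + 0.012239 = 4.5289056
  hemisphere S, so the sign is −
  λ: 179° + 58/60 + 13.45/3600 = 179 + 0.966667 + 0.003736 = 179.9704028
  hemisphere W, so the sign is −
Point 2:
  Latitude: 38′ + 21″ = 38.35000′; 33 + 38.35000/60 = 33.6391667
  N ⇒ keep positive
  Lon: 19° + 46/60 + 24.6/3600 = 19 + 0.766667 + 0.006833 = 19.7735000
  E ⇒ keep positive
Point 3:
  Lat: 38 + 49/60 + 25.9/3600 = 38.8238611
  N ⇒ keep positive
  Lon: 14′ + 49.6″ = 14.82667′; 158 + 14.82667/60 = 158.2471111
  E → positive
Point 4:
  φ: 9′ + 24.8″ = 9.41333′; 31 + 9.41333/60 = 31.1568889
  N ⇒ keep positive
  λ: 44′ + 5.09″ = 44.08483′; 14 + 44.08483/60 = 14.7347472
  E → positive

1. -4.528906, -179.970403
2. 33.639167, 19.773500
3. 38.823861, 158.247111
4. 31.156889, 14.734747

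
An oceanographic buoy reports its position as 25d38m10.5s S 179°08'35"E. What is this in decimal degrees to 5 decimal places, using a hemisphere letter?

φ: 25 + 38/60 + 10.5/3600 = 25.636250
Longitude: 179° + 8/60 + 35/3600 = 179 + 0.133333 + 0.009722 = 179.143056

25.63625° S, 179.14306° E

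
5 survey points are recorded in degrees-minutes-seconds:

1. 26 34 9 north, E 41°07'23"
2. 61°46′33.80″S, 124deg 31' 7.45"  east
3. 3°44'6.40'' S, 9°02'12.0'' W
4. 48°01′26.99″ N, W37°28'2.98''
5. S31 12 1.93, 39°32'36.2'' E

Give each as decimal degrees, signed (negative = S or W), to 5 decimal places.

1. 26.56917, 41.12306
2. -61.77606, 124.51874
3. -3.73511, -9.03667
4. 48.02416, -37.46749
5. -31.20054, 39.54339

Point 1:
  Lat: 26 + 34/60 + 9/3600 = 26.569167
  N ⇒ keep positive
  Longitude: 41 + 7/60 + 23/3600 = 41.123056
  E ⇒ keep positive
Point 2:
  Lat: 61 + 46/60 + 33.8/3600 = 61.776056
  S ⇒ negate
  Lon: 124° + 31/60 + 7.45/3600 = 124 + 0.516667 + 0.002069 = 124.518736
  E → positive
Point 3:
  Latitude: 44′ + 6.4″ = 44.10667′; 3 + 44.10667/60 = 3.735111
  S ⇒ negate
  Lon: 9 + 2/60 + 12/3600 = 9.036667
  W ⇒ negate
Point 4:
  Latitude: 48° + 1/60 + 26.99/3600 = 48 + 0.016667 + 0.007497 = 48.024164
  N ⇒ keep positive
  λ: 37 + 28/60 + 2.98/3600 = 37.467494
  hemisphere W, so the sign is −
Point 5:
  φ: 31 + 12/60 + 1.93/3600 = 31.200536
  S → negative
  Longitude: 39° + 32/60 + 36.2/3600 = 39 + 0.533333 + 0.010056 = 39.543389
  E → positive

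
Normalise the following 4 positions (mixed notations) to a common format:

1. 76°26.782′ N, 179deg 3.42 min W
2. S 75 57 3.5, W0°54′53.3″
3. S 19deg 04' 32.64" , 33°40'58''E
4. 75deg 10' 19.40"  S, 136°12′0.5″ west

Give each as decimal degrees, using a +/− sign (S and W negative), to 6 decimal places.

Point 1:
  φ: 76 + 26.782/60 = 76.4463667
  N ⇒ keep positive
  λ: 3.42′ = 0.057000°; total 179.0570000
  W → negative
Point 2:
  φ: 57′ + 3.5″ = 57.05833′; 75 + 57.05833/60 = 75.9509722
  S ⇒ negate
  Lon: 0 + 54/60 + 53.3/3600 = 0.9148056
  hemisphere W, so the sign is −
Point 3:
  φ: 19° + 4/60 + 32.64/3600 = 19 + 0.066667 + 0.009067 = 19.0757333
  S → negative
  Lon: 40′ + 58″ = 40.96667′; 33 + 40.96667/60 = 33.6827778
  E ⇒ keep positive
Point 4:
  Latitude: 75 + 10/60 + 19.4/3600 = 75.1720556
  S → negative
  λ: 12′ + 0.5″ = 12.00833′; 136 + 12.00833/60 = 136.2001389
  W ⇒ negate

1. 76.446367, -179.057000
2. -75.950972, -0.914806
3. -19.075733, 33.682778
4. -75.172056, -136.200139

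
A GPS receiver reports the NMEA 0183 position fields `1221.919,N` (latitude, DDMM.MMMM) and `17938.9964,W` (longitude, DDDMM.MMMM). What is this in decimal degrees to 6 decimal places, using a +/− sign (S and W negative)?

φ: degrees = first 2 digits = 12, minutes = 21.919; 12 + 21.919/60 = 12.3653167
N ⇒ keep positive
Lon: degrees = first 3 digits = 179, minutes = 38.9964; 179 + 38.9964/60 = 179.6499400
hemisphere W, so the sign is −

12.365317, -179.649940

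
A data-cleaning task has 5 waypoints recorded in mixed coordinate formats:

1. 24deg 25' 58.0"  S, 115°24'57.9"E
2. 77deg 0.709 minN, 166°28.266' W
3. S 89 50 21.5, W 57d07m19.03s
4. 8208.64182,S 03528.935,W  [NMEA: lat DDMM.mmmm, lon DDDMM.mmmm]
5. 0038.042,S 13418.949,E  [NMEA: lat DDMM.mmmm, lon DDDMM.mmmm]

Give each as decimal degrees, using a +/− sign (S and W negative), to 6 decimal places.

1. -24.432778, 115.416083
2. 77.011817, -166.471100
3. -89.839306, -57.121953
4. -82.144030, -35.482250
5. -0.634033, 134.315817

Point 1:
  Lat: 24 + 25/60 + 58/3600 = 24.4327778
  hemisphere S, so the sign is −
  Longitude: 115 + 24/60 + 57.9/3600 = 115.4160833
  E → positive
Point 2:
  Latitude: 0.709′ = 0.011817°; total 77.0118167
  N → positive
  Lon: 28.266′ = 0.471100°; total 166.4711000
  W ⇒ negate
Point 3:
  φ: 50′ + 21.5″ = 50.35833′; 89 + 50.35833/60 = 89.8393056
  hemisphere S, so the sign is −
  Longitude: 57° + 7/60 + 19.03/3600 = 57 + 0.116667 + 0.005286 = 57.1219528
  W → negative
Point 4:
  Lat: degrees = first 2 digits = 82, minutes = 8.64182; 82 + 8.64182/60 = 82.1440303
  S → negative
  λ: split at 3 digits → 035° and 28.935′; 35 + 28.935/60 = 35.4822500
  hemisphere W, so the sign is −
Point 5:
  Lat: split at 2 digits → 00° and 38.042′; 0 + 38.042/60 = 0.6340333
  hemisphere S, so the sign is −
  Longitude: degrees = first 3 digits = 134, minutes = 18.949; 134 + 18.949/60 = 134.3158167
  E ⇒ keep positive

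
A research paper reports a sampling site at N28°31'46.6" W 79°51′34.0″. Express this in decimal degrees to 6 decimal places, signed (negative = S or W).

φ: 28° + 31/60 + 46.6/3600 = 28 + 0.516667 + 0.012944 = 28.5296111
N ⇒ keep positive
Longitude: 51′ + 34″ = 51.56667′; 79 + 51.56667/60 = 79.8594444
W → negative

28.529611, -79.859444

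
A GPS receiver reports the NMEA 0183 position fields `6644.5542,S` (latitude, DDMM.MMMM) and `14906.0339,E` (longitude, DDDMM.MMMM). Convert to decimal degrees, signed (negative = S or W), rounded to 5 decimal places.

-66.74257, 149.10057

Lat: degrees = first 2 digits = 66, minutes = 44.5542; 66 + 44.5542/60 = 66.742570
S → negative
Lon: degrees = first 3 digits = 149, minutes = 6.0339; 149 + 6.0339/60 = 149.100565
E ⇒ keep positive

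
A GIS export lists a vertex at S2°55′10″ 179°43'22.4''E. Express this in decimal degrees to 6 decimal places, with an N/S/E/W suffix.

φ: 2 + 55/60 + 10/3600 = 2.9194444
λ: 179° + 43/60 + 22.4/3600 = 179 + 0.716667 + 0.006222 = 179.7228889

2.919444° S, 179.722889° E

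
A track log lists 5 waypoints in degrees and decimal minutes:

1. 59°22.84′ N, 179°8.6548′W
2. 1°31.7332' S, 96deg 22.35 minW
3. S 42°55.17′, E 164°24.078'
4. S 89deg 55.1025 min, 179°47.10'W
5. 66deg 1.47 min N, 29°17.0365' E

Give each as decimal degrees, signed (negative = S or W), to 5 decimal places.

1. 59.38067, -179.14425
2. -1.52889, -96.37250
3. -42.91950, 164.40130
4. -89.91838, -179.78500
5. 66.02450, 29.28394

Point 1:
  Latitude: 59 + 22.84/60 = 59.380667
  N → positive
  Lon: 179 + 8.6548/60 = 179.144247
  hemisphere W, so the sign is −
Point 2:
  φ: 1 + 31.7332/60 = 1.528887
  S ⇒ negate
  λ: 22.35′ = 0.372500°; total 96.372500
  W ⇒ negate
Point 3:
  Latitude: 55.17′ = 0.919500°; total 42.919500
  S → negative
  Longitude: 24.078′ = 0.401300°; total 164.401300
  E ⇒ keep positive
Point 4:
  Lat: 89 + 55.1025/60 = 89.918375
  S ⇒ negate
  λ: 179 + 47.1/60 = 179.785000
  hemisphere W, so the sign is −
Point 5:
  Latitude: 1.47′ = 0.024500°; total 66.024500
  N → positive
  Longitude: 29 + 17.0365/60 = 29.283942
  E ⇒ keep positive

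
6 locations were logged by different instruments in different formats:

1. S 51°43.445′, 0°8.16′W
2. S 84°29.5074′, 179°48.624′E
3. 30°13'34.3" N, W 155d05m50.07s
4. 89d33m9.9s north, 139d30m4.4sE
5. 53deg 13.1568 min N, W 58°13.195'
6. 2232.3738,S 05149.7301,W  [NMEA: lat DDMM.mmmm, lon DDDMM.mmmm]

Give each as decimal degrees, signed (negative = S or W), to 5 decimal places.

Point 1:
  Lat: 51 + 43.445/60 = 51.724083
  S → negative
  λ: 8.16′ = 0.136000°; total 0.136000
  hemisphere W, so the sign is −
Point 2:
  Lat: 29.5074′ = 0.491790°; total 84.491790
  hemisphere S, so the sign is −
  Longitude: 48.624′ = 0.810400°; total 179.810400
  E → positive
Point 3:
  Lat: 13′ + 34.3″ = 13.57167′; 30 + 13.57167/60 = 30.226194
  N → positive
  λ: 5′ + 50.07″ = 5.83450′; 155 + 5.83450/60 = 155.097242
  W → negative
Point 4:
  Latitude: 89 + 33/60 + 9.9/3600 = 89.552750
  N → positive
  Longitude: 139 + 30/60 + 4.4/3600 = 139.501222
  E → positive
Point 5:
  Lat: 13.1568′ = 0.219280°; total 53.219280
  N → positive
  λ: 58 + 13.195/60 = 58.219917
  W ⇒ negate
Point 6:
  Lat: degrees = first 2 digits = 22, minutes = 32.3738; 22 + 32.3738/60 = 22.539563
  S → negative
  λ: degrees = first 3 digits = 51, minutes = 49.7301; 51 + 49.7301/60 = 51.828835
  W → negative

1. -51.72408, -0.13600
2. -84.49179, 179.81040
3. 30.22619, -155.09724
4. 89.55275, 139.50122
5. 53.21928, -58.21992
6. -22.53956, -51.82884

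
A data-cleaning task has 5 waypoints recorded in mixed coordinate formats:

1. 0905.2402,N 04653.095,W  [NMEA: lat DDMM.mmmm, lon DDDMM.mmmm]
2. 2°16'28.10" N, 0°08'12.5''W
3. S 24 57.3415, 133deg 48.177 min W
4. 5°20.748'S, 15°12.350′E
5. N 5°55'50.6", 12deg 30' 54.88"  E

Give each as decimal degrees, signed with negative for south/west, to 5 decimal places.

Point 1:
  Latitude: degrees = first 2 digits = 9, minutes = 5.2402; 9 + 5.2402/60 = 9.087337
  N → positive
  Longitude: split at 3 digits → 046° and 53.095′; 46 + 53.095/60 = 46.884917
  hemisphere W, so the sign is −
Point 2:
  Lat: 2 + 16/60 + 28.1/3600 = 2.274472
  N → positive
  λ: 0 + 8/60 + 12.5/3600 = 0.136806
  hemisphere W, so the sign is −
Point 3:
  Latitude: 24 + 57.3415/60 = 24.955692
  hemisphere S, so the sign is −
  Longitude: 133 + 48.177/60 = 133.802950
  W → negative
Point 4:
  Latitude: 20.748′ = 0.345800°; total 5.345800
  S → negative
  λ: 12.35′ = 0.205833°; total 15.205833
  E → positive
Point 5:
  Lat: 55′ + 50.6″ = 55.84333′; 5 + 55.84333/60 = 5.930722
  N ⇒ keep positive
  λ: 12° + 30/60 + 54.88/3600 = 12 + 0.500000 + 0.015244 = 12.515244
  E ⇒ keep positive

1. 9.08734, -46.88492
2. 2.27447, -0.13681
3. -24.95569, -133.80295
4. -5.34580, 15.20583
5. 5.93072, 12.51524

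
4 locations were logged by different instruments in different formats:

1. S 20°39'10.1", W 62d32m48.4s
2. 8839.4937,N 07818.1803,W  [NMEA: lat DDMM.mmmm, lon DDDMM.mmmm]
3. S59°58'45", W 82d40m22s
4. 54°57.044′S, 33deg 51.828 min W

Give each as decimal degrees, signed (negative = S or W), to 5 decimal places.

1. -20.65281, -62.54678
2. 88.65823, -78.30301
3. -59.97917, -82.67278
4. -54.95073, -33.86380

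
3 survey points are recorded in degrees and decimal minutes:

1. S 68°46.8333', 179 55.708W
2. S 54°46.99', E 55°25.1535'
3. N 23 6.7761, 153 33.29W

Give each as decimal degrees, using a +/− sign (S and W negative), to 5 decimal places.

1. -68.78056, -179.92847
2. -54.78317, 55.41923
3. 23.11294, -153.55483

Point 1:
  Lat: 68 + 46.8333/60 = 68.780555
  S ⇒ negate
  Longitude: 55.708′ = 0.928467°; total 179.928467
  hemisphere W, so the sign is −
Point 2:
  Lat: 54 + 46.99/60 = 54.783167
  S ⇒ negate
  λ: 25.1535′ = 0.419225°; total 55.419225
  E ⇒ keep positive
Point 3:
  φ: 6.7761′ = 0.112935°; total 23.112935
  N ⇒ keep positive
  Longitude: 33.29′ = 0.554833°; total 153.554833
  hemisphere W, so the sign is −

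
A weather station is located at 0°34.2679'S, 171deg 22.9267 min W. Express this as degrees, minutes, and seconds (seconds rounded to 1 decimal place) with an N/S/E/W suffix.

0°34′16.1″ S, 171°22′55.6″ W

φ: fractional minutes 0.26790 × 60 = 16.074″
λ: 22.92670′ → 22′ and 0.92670 × 60 = 55.602″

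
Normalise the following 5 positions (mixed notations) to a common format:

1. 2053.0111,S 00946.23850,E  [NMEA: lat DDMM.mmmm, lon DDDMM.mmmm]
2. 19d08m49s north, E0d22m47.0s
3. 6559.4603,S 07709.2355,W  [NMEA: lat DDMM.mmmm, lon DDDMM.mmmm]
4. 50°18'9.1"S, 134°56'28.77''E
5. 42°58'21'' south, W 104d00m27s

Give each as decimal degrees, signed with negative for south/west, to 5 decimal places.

Point 1:
  Lat: split at 2 digits → 20° and 53.0111′; 20 + 53.0111/60 = 20.883518
  hemisphere S, so the sign is −
  Lon: split at 3 digits → 009° and 46.2385′; 9 + 46.2385/60 = 9.770642
  E ⇒ keep positive
Point 2:
  Lat: 19 + 8/60 + 49/3600 = 19.146944
  N ⇒ keep positive
  Lon: 0° + 22/60 + 47/3600 = 0 + 0.366667 + 0.013056 = 0.379722
  E → positive
Point 3:
  φ: degrees = first 2 digits = 65, minutes = 59.4603; 65 + 59.4603/60 = 65.991005
  hemisphere S, so the sign is −
  Longitude: degrees = first 3 digits = 77, minutes = 9.2355; 77 + 9.2355/60 = 77.153925
  W → negative
Point 4:
  Lat: 18′ + 9.1″ = 18.15167′; 50 + 18.15167/60 = 50.302528
  hemisphere S, so the sign is −
  Longitude: 56′ + 28.77″ = 56.47950′; 134 + 56.47950/60 = 134.941325
  E → positive
Point 5:
  Lat: 42° + 58/60 + 21/3600 = 42 + 0.966667 + 0.005833 = 42.972500
  hemisphere S, so the sign is −
  Longitude: 104° + 0/60 + 27/3600 = 104 + 0.000000 + 0.007500 = 104.007500
  W → negative

1. -20.88352, 9.77064
2. 19.14694, 0.37972
3. -65.99101, -77.15393
4. -50.30253, 134.94133
5. -42.97250, -104.00750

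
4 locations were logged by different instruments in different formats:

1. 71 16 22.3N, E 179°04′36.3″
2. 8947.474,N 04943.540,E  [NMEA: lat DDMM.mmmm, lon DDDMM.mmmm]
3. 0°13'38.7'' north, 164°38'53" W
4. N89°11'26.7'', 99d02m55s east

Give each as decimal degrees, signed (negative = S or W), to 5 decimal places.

Point 1:
  φ: 16′ + 22.3″ = 16.37167′; 71 + 16.37167/60 = 71.272861
  N ⇒ keep positive
  Longitude: 4′ + 36.3″ = 4.60500′; 179 + 4.60500/60 = 179.076750
  E → positive
Point 2:
  Lat: split at 2 digits → 89° and 47.474′; 89 + 47.474/60 = 89.791233
  N → positive
  Longitude: degrees = first 3 digits = 49, minutes = 43.54; 49 + 43.54/60 = 49.725667
  E ⇒ keep positive
Point 3:
  φ: 13′ + 38.7″ = 13.64500′; 0 + 13.64500/60 = 0.227417
  N → positive
  Lon: 164 + 38/60 + 53/3600 = 164.648056
  W ⇒ negate
Point 4:
  φ: 11′ + 26.7″ = 11.44500′; 89 + 11.44500/60 = 89.190750
  N ⇒ keep positive
  λ: 99° + 2/60 + 55/3600 = 99 + 0.033333 + 0.015278 = 99.048611
  E → positive

1. 71.27286, 179.07675
2. 89.79123, 49.72567
3. 0.22742, -164.64806
4. 89.19075, 99.04861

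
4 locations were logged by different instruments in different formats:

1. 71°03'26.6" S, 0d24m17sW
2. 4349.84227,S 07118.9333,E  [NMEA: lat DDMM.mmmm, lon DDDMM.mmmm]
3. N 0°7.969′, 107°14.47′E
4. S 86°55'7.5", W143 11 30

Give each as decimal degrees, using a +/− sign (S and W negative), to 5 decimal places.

1. -71.05739, -0.40472
2. -43.83070, 71.31556
3. 0.13282, 107.24117
4. -86.91875, -143.19167

Point 1:
  φ: 71° + 3/60 + 26.6/3600 = 71 + 0.050000 + 0.007389 = 71.057389
  S → negative
  λ: 0 + 24/60 + 17/3600 = 0.404722
  hemisphere W, so the sign is −
Point 2:
  Latitude: degrees = first 2 digits = 43, minutes = 49.84227; 43 + 49.84227/60 = 43.830705
  hemisphere S, so the sign is −
  Lon: split at 3 digits → 071° and 18.9333′; 71 + 18.9333/60 = 71.315555
  E → positive
Point 3:
  Latitude: 0 + 7.969/60 = 0.132817
  N ⇒ keep positive
  λ: 14.47′ = 0.241167°; total 107.241167
  E → positive
Point 4:
  φ: 86° + 55/60 + 7.5/3600 = 86 + 0.916667 + 0.002083 = 86.918750
  hemisphere S, so the sign is −
  λ: 143 + 11/60 + 30/3600 = 143.191667
  hemisphere W, so the sign is −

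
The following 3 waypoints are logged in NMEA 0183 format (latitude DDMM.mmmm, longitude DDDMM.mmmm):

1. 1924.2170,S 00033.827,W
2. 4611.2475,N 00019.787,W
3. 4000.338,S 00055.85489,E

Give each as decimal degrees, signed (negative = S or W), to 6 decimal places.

1. -19.403617, -0.563783
2. 46.187458, -0.329783
3. -40.005633, 0.930915

Point 1:
  Lat: degrees = first 2 digits = 19, minutes = 24.217; 19 + 24.217/60 = 19.4036167
  hemisphere S, so the sign is −
  Lon: split at 3 digits → 000° and 33.827′; 0 + 33.827/60 = 0.5637833
  hemisphere W, so the sign is −
Point 2:
  Latitude: split at 2 digits → 46° and 11.2475′; 46 + 11.2475/60 = 46.1874583
  N → positive
  Lon: split at 3 digits → 000° and 19.787′; 0 + 19.787/60 = 0.3297833
  W → negative
Point 3:
  φ: degrees = first 2 digits = 40, minutes = 0.338; 40 + 0.338/60 = 40.0056333
  S → negative
  Longitude: degrees = first 3 digits = 0, minutes = 55.85489; 0 + 55.85489/60 = 0.9309148
  E → positive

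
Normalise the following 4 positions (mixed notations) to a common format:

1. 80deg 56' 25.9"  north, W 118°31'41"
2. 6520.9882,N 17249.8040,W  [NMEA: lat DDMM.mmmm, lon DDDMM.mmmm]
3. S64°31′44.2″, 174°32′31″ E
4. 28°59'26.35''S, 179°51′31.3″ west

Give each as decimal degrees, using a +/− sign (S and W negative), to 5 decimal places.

Point 1:
  φ: 80 + 56/60 + 25.9/3600 = 80.940528
  N → positive
  λ: 31′ + 41″ = 31.68333′; 118 + 31.68333/60 = 118.528056
  W → negative
Point 2:
  Latitude: split at 2 digits → 65° and 20.9882′; 65 + 20.9882/60 = 65.349803
  N ⇒ keep positive
  λ: degrees = first 3 digits = 172, minutes = 49.804; 172 + 49.804/60 = 172.830067
  W ⇒ negate
Point 3:
  Lat: 64° + 31/60 + 44.2/3600 = 64 + 0.516667 + 0.012278 = 64.528944
  S ⇒ negate
  Longitude: 174 + 32/60 + 31/3600 = 174.541944
  E ⇒ keep positive
Point 4:
  Latitude: 59′ + 26.35″ = 59.43917′; 28 + 59.43917/60 = 28.990653
  S → negative
  λ: 179° + 51/60 + 31.3/3600 = 179 + 0.850000 + 0.008694 = 179.858694
  W ⇒ negate

1. 80.94053, -118.52806
2. 65.34980, -172.83007
3. -64.52894, 174.54194
4. -28.99065, -179.85869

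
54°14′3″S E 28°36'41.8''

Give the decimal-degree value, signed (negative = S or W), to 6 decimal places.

-54.234167, 28.611611

Lat: 54° + 14/60 + 3/3600 = 54 + 0.233333 + 0.000833 = 54.2341667
S ⇒ negate
Longitude: 28 + 36/60 + 41.8/3600 = 28.6116111
E ⇒ keep positive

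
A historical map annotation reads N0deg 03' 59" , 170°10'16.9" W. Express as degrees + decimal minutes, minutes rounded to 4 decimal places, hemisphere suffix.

Lat: seconds/60 = 0.98333; minutes = 3 + 0.98333 = 3.983333
Longitude: 10 + 16.9/60 = 10.281667′

0° 3.9833′ N, 170° 10.2817′ W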